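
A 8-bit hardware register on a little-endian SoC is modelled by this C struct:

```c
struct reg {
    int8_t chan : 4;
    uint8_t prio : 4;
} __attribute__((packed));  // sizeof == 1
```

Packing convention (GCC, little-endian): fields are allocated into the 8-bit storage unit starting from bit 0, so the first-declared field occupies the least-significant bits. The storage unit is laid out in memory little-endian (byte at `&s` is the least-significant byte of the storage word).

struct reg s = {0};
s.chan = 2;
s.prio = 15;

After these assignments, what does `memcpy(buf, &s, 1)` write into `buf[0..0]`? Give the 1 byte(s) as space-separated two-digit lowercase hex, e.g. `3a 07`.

f2

[0+:4] chan=2 & 0xf = 0x2; word=0x02
[4+:4] prio=15 & 0xf = 0xf; word=0xf2
word = 0xf2 → little-endian bytes:
  [0]=0xf2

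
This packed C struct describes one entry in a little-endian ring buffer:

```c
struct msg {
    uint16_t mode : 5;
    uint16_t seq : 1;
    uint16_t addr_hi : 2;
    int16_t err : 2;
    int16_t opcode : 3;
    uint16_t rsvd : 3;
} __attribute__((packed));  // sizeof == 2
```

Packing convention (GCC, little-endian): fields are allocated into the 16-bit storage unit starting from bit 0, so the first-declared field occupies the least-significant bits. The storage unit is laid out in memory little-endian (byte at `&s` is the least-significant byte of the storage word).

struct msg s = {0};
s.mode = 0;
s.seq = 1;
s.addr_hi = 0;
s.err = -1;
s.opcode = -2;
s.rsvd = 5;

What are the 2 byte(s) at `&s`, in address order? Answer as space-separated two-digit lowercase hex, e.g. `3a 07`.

20 bb

[0+:5] mode=0 & 0x1f = 0x0; word=0x0000
[5+:1] seq=1 & 0x1 = 0x1; word=0x0020
[6+:2] addr_hi=0 & 0x3 = 0x0; word=0x0020
[8+:2] err=-1 & 0x3 = 0x3; word=0x0320
[10+:3] opcode=-2 & 0x7 = 0x6; word=0x1b20
[13+:3] rsvd=5 & 0x7 = 0x5; word=0xbb20
word = 0xbb20 → little-endian bytes:
  [0]=0x20  [1]=0xbb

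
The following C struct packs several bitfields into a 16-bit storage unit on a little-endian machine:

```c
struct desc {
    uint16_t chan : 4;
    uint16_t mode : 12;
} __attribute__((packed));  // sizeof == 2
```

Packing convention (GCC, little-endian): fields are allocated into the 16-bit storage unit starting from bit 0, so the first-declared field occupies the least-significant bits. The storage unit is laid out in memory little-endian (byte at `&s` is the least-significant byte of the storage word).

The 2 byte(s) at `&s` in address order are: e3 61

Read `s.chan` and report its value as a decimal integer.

3

[0]=0xe3 [1]=0x61 (little-endian) → word 0x61e3
chan:4 @ bit 0 → (0x61e3>>0)&0xf = 0x3  ←
mode:12 @ bit 4 → (0x61e3>>4)&0xfff = 0x61e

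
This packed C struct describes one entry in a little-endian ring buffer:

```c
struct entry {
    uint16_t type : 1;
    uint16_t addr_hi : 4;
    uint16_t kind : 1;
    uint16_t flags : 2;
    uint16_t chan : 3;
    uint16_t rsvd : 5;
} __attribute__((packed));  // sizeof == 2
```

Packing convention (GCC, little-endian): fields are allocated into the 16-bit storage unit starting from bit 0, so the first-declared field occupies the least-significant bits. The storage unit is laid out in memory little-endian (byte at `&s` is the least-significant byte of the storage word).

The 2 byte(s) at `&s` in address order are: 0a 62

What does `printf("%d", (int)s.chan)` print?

[0]=0x0a [1]=0x62 (little-endian) → word 0x620a
type [0+:1] = (word>>0) & 0x1 = 0
addr_hi [1+:4] = (word>>1) & 0xf = 5
kind [5+:1] = (word>>5) & 0x1 = 0
flags [6+:2] = (word>>6) & 0x3 = 0
chan [8+:3] = (word>>8) & 0x7 = 2  ←
rsvd [11+:5] = (word>>11) & 0x1f = 12

2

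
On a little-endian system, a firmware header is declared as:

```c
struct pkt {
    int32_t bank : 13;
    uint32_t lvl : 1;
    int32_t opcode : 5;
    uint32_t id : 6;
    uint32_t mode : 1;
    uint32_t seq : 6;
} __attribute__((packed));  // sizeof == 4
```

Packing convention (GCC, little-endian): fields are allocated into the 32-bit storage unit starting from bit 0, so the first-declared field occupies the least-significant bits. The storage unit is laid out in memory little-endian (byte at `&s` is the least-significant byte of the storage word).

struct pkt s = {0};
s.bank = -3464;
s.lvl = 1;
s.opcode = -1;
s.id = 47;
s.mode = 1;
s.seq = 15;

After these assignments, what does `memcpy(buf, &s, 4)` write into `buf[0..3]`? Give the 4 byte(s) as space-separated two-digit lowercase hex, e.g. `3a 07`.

bank:13 = -3464 → 0x1278 << 0 → word 0x00001278
lvl:1 = 1 → 0x1 << 13 → word 0x00003278
opcode:5 = -1 → 0x1f << 14 → word 0x0007f278
id:6 = 47 → 0x2f << 19 → word 0x017ff278
mode:1 = 1 → 0x1 << 25 → word 0x037ff278
seq:6 = 15 → 0xf << 26 → word 0x3f7ff278
word = 0x3f7ff278 → little-endian bytes:
  [0]=0x78  [1]=0xf2  [2]=0x7f  [3]=0x3f

78 f2 7f 3f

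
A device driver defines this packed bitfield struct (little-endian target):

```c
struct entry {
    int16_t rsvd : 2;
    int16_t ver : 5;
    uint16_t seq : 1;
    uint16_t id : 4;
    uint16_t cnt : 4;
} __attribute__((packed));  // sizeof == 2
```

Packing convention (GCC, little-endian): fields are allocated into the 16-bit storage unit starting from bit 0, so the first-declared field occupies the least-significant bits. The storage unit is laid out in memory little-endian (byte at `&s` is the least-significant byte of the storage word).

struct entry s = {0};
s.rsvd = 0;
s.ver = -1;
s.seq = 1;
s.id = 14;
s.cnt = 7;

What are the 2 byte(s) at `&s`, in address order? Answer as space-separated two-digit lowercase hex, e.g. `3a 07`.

rsvd (2b) val=0 bits=0x0 at bit 0: 0x0000
ver (5b) val=-1 bits=0x1f at bit 2: 0x007c
seq (1b) val=1 bits=0x1 at bit 7: 0x00fc
id (4b) val=14 bits=0xe at bit 8: 0x0efc
cnt (4b) val=7 bits=0x7 at bit 12: 0x7efc
word = 0x7efc → little-endian bytes:
  [0]=0xfc  [1]=0x7e

fc 7e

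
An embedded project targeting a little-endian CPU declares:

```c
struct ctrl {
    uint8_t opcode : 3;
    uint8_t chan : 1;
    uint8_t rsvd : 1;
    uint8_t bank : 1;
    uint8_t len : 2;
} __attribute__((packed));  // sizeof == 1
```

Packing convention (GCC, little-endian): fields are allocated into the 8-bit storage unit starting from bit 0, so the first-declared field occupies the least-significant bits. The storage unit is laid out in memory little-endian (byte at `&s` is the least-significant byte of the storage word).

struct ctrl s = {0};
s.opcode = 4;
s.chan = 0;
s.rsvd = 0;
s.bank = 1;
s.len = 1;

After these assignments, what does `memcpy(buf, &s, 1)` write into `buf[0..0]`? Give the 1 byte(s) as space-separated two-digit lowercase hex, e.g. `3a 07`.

opcode:3 = 4 → 0x4 << 0 → word 0x04
chan:1 = 0 → 0x0 << 3 → word 0x04
rsvd:1 = 0 → 0x0 << 4 → word 0x04
bank:1 = 1 → 0x1 << 5 → word 0x24
len:2 = 1 → 0x1 << 6 → word 0x64
word = 0x64 → little-endian bytes:
  [0]=0x64

64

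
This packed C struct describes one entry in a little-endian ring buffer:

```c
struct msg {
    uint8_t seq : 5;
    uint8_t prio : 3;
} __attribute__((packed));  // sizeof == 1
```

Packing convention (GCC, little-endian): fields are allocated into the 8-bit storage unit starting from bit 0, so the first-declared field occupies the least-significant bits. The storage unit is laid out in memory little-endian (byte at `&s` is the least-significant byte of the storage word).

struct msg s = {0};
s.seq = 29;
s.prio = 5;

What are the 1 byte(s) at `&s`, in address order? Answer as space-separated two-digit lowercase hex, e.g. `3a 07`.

seq (5b) val=29 bits=0x1d at bit 0: 0x1d
prio (3b) val=5 bits=0x5 at bit 5: 0xbd
word = 0xbd → little-endian bytes:
  [0]=0xbd

bd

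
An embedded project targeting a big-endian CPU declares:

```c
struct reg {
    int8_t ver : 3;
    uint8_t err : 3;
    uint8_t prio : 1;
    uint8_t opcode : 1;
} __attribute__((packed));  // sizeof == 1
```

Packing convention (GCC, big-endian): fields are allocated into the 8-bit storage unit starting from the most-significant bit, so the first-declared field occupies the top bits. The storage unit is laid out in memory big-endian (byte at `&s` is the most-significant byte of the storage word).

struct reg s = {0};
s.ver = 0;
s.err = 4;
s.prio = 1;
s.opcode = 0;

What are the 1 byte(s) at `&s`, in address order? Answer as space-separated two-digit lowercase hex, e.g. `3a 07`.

12

ver:3 = 0 → 0x0 << 5 → word 0x00
err:3 = 4 → 0x4 << 2 → word 0x10
prio:1 = 1 → 0x1 << 1 → word 0x12
opcode:1 = 0 → 0x0 << 0 → word 0x12
word = 0x12 → big-endian bytes:
  [0]=0x12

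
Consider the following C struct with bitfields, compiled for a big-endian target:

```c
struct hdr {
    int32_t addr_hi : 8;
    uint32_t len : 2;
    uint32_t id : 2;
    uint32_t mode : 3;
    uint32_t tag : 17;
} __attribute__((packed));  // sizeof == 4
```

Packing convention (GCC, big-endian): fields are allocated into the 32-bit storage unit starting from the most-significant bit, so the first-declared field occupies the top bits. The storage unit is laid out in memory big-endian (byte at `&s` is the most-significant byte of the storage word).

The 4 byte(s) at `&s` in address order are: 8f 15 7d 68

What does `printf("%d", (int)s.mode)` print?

2

[0]=0x8f [1]=0x15 [2]=0x7d [3]=0x68 (big-endian) → word 0x8f157d68
addr_hi [24+:8] = (word>>24) & 0xff = 143
len [22+:2] = (word>>22) & 0x3 = 0
id [20+:2] = (word>>20) & 0x3 = 1
mode [17+:3] = (word>>17) & 0x7 = 2  ←
tag [0+:17] = (word>>0) & 0x1ffff = 97640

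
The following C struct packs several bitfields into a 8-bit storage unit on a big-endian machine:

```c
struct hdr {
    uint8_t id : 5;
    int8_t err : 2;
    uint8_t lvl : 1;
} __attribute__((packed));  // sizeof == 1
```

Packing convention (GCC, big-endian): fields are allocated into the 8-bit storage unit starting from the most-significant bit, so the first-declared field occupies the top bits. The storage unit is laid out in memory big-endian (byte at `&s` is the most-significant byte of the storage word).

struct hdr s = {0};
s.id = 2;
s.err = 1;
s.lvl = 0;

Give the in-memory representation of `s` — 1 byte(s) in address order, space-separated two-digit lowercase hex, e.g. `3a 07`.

12

id:5 = 2 → 0x2 << 3 → word 0x10
err:2 = 1 → 0x1 << 1 → word 0x12
lvl:1 = 0 → 0x0 << 0 → word 0x12
word = 0x12 → big-endian bytes:
  [0]=0x12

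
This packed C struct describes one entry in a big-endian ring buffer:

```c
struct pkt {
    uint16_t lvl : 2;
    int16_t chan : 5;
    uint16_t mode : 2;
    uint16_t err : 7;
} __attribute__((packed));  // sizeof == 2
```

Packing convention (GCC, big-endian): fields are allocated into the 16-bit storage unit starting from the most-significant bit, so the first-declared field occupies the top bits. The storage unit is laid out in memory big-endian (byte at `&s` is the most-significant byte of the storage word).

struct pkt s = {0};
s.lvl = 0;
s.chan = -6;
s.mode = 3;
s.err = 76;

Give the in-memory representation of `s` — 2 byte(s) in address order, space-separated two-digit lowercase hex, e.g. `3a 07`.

lvl:2 = 0 → 0x0 << 14 → word 0x0000
chan:5 = -6 → 0x1a << 9 → word 0x3400
mode:2 = 3 → 0x3 << 7 → word 0x3580
err:7 = 76 → 0x4c << 0 → word 0x35cc
word = 0x35cc → big-endian bytes:
  [0]=0x35  [1]=0xcc

35 cc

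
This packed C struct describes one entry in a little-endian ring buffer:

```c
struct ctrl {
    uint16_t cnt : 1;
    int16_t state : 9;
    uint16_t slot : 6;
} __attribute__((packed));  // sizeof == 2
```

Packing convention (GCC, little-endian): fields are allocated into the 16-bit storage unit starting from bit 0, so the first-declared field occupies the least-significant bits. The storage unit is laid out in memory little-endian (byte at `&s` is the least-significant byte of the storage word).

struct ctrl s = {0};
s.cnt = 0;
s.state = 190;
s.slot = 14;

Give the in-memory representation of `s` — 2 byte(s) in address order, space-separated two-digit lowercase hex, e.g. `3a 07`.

7c 39

cnt:1 = 0 → 0x0 << 0 → word 0x0000
state:9 = 190 → 0xbe << 1 → word 0x017c
slot:6 = 14 → 0xe << 10 → word 0x397c
word = 0x397c → little-endian bytes:
  [0]=0x7c  [1]=0x39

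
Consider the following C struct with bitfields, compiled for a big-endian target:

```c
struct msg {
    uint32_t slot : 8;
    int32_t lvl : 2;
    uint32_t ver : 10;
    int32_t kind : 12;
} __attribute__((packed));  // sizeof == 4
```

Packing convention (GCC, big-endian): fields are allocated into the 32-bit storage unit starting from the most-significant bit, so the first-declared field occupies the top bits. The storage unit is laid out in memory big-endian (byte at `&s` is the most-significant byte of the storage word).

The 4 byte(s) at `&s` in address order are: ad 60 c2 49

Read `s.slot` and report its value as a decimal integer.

173

[0]=0xad [1]=0x60 [2]=0xc2 [3]=0x49 (big-endian) → word 0xad60c249
slot:8 @ bit 24 → (0xad60c249>>24)&0xff = 0xad  ←
lvl:2 @ bit 22 → (0xad60c249>>22)&0x3 = 0x1
ver:10 @ bit 12 → (0xad60c249>>12)&0x3ff = 0x20c
kind:12 @ bit 0 → (0xad60c249>>0)&0xfff = 0x249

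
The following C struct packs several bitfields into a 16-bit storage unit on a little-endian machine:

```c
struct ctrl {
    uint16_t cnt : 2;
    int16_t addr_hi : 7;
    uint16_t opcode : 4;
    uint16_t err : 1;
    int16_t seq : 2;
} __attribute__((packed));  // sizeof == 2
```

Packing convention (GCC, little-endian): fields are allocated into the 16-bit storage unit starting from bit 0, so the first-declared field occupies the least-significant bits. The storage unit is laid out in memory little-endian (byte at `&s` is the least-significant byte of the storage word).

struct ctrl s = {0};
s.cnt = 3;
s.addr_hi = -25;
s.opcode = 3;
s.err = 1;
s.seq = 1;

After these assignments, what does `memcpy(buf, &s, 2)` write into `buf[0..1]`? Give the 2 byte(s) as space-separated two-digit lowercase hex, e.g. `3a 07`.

cnt:2 = 3 → 0x3 << 0 → word 0x0003
addr_hi:7 = -25 → 0x67 << 2 → word 0x019f
opcode:4 = 3 → 0x3 << 9 → word 0x079f
err:1 = 1 → 0x1 << 13 → word 0x279f
seq:2 = 1 → 0x1 << 14 → word 0x679f
word = 0x679f → little-endian bytes:
  [0]=0x9f  [1]=0x67

9f 67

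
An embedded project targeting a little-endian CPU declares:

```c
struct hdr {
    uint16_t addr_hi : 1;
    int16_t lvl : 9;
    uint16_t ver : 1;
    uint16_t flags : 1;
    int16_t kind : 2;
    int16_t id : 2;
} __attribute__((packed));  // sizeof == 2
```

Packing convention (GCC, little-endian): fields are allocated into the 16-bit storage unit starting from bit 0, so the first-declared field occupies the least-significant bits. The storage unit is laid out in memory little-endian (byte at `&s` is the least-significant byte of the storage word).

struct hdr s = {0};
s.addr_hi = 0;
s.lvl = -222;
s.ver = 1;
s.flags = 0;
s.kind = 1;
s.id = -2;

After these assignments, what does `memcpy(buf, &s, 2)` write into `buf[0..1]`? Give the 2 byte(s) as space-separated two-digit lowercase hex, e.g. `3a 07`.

addr_hi (1b) val=0 bits=0x0 at bit 0: 0x0000
lvl (9b) val=-222 bits=0x122 at bit 1: 0x0244
ver (1b) val=1 bits=0x1 at bit 10: 0x0644
flags (1b) val=0 bits=0x0 at bit 11: 0x0644
kind (2b) val=1 bits=0x1 at bit 12: 0x1644
id (2b) val=-2 bits=0x2 at bit 14: 0x9644
word = 0x9644 → little-endian bytes:
  [0]=0x44  [1]=0x96

44 96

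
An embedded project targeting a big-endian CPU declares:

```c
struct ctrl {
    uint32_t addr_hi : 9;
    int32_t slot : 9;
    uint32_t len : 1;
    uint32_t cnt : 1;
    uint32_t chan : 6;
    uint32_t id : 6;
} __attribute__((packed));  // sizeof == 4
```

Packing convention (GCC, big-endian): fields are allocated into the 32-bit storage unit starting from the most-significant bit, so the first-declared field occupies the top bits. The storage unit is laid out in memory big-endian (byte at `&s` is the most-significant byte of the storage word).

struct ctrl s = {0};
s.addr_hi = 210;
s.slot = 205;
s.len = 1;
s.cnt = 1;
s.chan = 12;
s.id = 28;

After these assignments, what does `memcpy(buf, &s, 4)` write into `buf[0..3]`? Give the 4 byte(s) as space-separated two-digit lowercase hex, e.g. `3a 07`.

69 33 73 1c

addr_hi (9b) val=210 bits=0xd2 at bit 23: 0x69000000
slot (9b) val=205 bits=0xcd at bit 14: 0x69334000
len (1b) val=1 bits=0x1 at bit 13: 0x69336000
cnt (1b) val=1 bits=0x1 at bit 12: 0x69337000
chan (6b) val=12 bits=0xc at bit 6: 0x69337300
id (6b) val=28 bits=0x1c at bit 0: 0x6933731c
word = 0x6933731c → big-endian bytes:
  [0]=0x69  [1]=0x33  [2]=0x73  [3]=0x1c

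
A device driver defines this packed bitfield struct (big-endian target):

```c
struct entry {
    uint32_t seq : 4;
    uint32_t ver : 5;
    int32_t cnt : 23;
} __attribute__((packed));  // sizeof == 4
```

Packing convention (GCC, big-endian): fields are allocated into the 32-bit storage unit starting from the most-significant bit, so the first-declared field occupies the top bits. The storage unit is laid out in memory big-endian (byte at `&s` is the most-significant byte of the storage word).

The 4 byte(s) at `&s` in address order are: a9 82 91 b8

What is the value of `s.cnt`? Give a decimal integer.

[0]=0xa9 [1]=0x82 [2]=0x91 [3]=0xb8 (big-endian) → word 0xa98291b8
seq [28+:4] = (word>>28) & 0xf = 10
ver [23+:5] = (word>>23) & 0x1f = 19
cnt [0+:23] = (word>>0) & 0x7fffff = 168376  ←
cnt signed 23b, MSB=0: value = 168376

168376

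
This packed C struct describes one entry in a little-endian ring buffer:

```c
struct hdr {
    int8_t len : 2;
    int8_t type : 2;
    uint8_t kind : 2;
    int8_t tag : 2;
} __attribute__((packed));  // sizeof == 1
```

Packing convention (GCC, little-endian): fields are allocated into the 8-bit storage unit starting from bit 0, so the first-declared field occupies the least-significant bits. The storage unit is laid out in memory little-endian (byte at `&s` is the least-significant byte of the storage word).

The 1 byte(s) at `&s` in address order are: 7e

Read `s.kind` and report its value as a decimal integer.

3

[0]=0x7e (little-endian) → word 0x7e
len [0+:2] = (word>>0) & 0x3 = 2
type [2+:2] = (word>>2) & 0x3 = 3
kind [4+:2] = (word>>4) & 0x3 = 3  ←
tag [6+:2] = (word>>6) & 0x3 = 1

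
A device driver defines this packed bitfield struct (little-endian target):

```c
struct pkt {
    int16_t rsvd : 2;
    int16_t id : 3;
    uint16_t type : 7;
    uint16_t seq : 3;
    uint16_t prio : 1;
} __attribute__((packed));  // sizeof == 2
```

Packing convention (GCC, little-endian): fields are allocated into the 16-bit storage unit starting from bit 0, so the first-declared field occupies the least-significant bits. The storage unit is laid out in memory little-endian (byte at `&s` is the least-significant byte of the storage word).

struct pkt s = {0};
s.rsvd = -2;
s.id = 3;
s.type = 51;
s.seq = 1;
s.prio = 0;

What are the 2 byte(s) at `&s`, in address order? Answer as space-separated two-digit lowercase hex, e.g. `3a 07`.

rsvd (2b) val=-2 bits=0x2 at bit 0: 0x0002
id (3b) val=3 bits=0x3 at bit 2: 0x000e
type (7b) val=51 bits=0x33 at bit 5: 0x066e
seq (3b) val=1 bits=0x1 at bit 12: 0x166e
prio (1b) val=0 bits=0x0 at bit 15: 0x166e
word = 0x166e → little-endian bytes:
  [0]=0x6e  [1]=0x16

6e 16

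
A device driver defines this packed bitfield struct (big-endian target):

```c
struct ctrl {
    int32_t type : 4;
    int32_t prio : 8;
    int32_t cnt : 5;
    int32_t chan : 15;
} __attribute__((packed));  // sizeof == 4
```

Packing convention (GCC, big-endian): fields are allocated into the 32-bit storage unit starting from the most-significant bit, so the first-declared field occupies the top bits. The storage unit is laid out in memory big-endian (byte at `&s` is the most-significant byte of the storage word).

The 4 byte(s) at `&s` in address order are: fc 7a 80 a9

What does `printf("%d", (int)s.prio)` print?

-57

[0]=0xfc [1]=0x7a [2]=0x80 [3]=0xa9 (big-endian) → word 0xfc7a80a9
type [28+:4] = (word>>28) & 0xf = 15
prio [20+:8] = (word>>20) & 0xff = 199  ←
cnt [15+:5] = (word>>15) & 0x1f = 21
chan [0+:15] = (word>>0) & 0x7fff = 169
prio signed 8b, MSB=1: 199 - 256 = -57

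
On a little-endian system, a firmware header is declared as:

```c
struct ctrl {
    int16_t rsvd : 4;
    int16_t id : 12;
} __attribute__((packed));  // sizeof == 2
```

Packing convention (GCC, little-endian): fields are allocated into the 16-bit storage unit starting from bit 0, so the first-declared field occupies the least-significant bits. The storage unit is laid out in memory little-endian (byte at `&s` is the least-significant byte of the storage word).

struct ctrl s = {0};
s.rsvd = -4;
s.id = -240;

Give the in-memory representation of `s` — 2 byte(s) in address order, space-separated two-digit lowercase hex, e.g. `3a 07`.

rsvd (4b) val=-4 bits=0xc at bit 0: 0x000c
id (12b) val=-240 bits=0xf10 at bit 4: 0xf10c
word = 0xf10c → little-endian bytes:
  [0]=0x0c  [1]=0xf1

0c f1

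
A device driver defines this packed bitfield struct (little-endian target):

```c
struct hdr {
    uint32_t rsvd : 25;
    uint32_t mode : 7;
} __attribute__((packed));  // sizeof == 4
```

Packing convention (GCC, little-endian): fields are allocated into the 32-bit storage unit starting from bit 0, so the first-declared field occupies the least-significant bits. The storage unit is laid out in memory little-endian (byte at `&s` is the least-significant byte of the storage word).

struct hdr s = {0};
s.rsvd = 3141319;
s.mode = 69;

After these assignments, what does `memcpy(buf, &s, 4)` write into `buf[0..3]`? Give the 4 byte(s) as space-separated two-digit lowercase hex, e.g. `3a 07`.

rsvd (25b) val=3141319 bits=0x2feec7 at bit 0: 0x002feec7
mode (7b) val=69 bits=0x45 at bit 25: 0x8a2feec7
word = 0x8a2feec7 → little-endian bytes:
  [0]=0xc7  [1]=0xee  [2]=0x2f  [3]=0x8a

c7 ee 2f 8a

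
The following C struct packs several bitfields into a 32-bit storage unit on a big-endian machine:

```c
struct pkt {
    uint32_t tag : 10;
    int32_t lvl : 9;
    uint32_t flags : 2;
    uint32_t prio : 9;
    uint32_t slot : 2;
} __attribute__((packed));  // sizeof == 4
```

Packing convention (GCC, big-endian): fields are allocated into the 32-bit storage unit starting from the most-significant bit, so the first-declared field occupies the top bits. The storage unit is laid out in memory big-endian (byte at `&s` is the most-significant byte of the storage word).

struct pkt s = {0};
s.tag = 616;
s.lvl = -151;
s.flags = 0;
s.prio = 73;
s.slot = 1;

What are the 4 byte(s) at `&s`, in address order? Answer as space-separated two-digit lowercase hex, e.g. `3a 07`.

tag (10b) val=616 bits=0x268 at bit 22: 0x9a000000
lvl (9b) val=-151 bits=0x169 at bit 13: 0x9a2d2000
flags (2b) val=0 bits=0x0 at bit 11: 0x9a2d2000
prio (9b) val=73 bits=0x49 at bit 2: 0x9a2d2124
slot (2b) val=1 bits=0x1 at bit 0: 0x9a2d2125
word = 0x9a2d2125 → big-endian bytes:
  [0]=0x9a  [1]=0x2d  [2]=0x21  [3]=0x25

9a 2d 21 25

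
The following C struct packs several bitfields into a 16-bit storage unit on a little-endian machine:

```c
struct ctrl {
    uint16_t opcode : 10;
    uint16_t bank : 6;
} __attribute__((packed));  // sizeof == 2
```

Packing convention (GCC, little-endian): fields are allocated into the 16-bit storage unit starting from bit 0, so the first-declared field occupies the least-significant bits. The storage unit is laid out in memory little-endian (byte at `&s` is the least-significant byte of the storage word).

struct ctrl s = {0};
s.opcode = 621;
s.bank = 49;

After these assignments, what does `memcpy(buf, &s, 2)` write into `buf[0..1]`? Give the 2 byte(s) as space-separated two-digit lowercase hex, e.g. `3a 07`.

6d c6

[0+:10] opcode=621 & 0x3ff = 0x26d; word=0x026d
[10+:6] bank=49 & 0x3f = 0x31; word=0xc66d
word = 0xc66d → little-endian bytes:
  [0]=0x6d  [1]=0xc6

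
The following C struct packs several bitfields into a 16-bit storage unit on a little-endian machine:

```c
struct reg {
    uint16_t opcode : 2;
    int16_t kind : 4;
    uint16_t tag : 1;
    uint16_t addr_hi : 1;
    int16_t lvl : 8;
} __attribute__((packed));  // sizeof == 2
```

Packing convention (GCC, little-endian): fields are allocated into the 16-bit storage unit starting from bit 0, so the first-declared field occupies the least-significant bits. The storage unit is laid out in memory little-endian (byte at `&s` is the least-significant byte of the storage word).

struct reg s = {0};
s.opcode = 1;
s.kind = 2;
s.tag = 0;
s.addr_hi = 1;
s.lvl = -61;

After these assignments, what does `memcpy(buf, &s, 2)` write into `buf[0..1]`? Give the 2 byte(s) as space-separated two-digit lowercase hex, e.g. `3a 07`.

opcode:2 = 1 → 0x1 << 0 → word 0x0001
kind:4 = 2 → 0x2 << 2 → word 0x0009
tag:1 = 0 → 0x0 << 6 → word 0x0009
addr_hi:1 = 1 → 0x1 << 7 → word 0x0089
lvl:8 = -61 → 0xc3 << 8 → word 0xc389
word = 0xc389 → little-endian bytes:
  [0]=0x89  [1]=0xc3

89 c3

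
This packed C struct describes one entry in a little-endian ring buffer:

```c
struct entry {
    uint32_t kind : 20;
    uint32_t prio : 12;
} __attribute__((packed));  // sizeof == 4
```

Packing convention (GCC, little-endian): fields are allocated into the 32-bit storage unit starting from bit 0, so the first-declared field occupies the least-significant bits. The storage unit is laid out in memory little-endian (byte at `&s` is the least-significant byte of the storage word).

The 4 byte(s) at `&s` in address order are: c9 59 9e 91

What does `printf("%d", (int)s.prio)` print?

2329

[0]=0xc9 [1]=0x59 [2]=0x9e [3]=0x91 (little-endian) → word 0x919e59c9
kind [0+:20] = (word>>0) & 0xfffff = 940489
prio [20+:12] = (word>>20) & 0xfff = 2329  ←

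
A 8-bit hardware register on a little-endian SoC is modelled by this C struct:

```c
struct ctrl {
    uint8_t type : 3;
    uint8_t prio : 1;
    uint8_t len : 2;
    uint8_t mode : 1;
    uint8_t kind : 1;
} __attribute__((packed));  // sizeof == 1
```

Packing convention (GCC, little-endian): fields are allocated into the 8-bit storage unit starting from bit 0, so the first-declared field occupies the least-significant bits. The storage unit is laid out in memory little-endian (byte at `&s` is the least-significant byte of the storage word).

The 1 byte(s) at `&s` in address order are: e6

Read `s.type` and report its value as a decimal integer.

[0]=0xe6 (little-endian) → word 0xe6
type [0+:3] = (word>>0) & 0x7 = 6  ←
prio [3+:1] = (word>>3) & 0x1 = 0
len [4+:2] = (word>>4) & 0x3 = 2
mode [6+:1] = (word>>6) & 0x1 = 1
kind [7+:1] = (word>>7) & 0x1 = 1

6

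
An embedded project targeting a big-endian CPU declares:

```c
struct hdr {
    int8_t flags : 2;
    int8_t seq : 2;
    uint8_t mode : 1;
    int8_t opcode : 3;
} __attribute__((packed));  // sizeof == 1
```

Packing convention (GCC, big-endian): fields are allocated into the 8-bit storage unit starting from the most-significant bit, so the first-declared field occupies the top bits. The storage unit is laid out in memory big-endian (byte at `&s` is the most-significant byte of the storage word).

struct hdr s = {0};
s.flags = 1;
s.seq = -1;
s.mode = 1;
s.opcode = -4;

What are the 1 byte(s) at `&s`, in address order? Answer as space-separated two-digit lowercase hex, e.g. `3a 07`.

[6+:2] flags=1 & 0x3 = 0x1; word=0x40
[4+:2] seq=-1 & 0x3 = 0x3; word=0x70
[3+:1] mode=1 & 0x1 = 0x1; word=0x78
[0+:3] opcode=-4 & 0x7 = 0x4; word=0x7c
word = 0x7c → big-endian bytes:
  [0]=0x7c

7c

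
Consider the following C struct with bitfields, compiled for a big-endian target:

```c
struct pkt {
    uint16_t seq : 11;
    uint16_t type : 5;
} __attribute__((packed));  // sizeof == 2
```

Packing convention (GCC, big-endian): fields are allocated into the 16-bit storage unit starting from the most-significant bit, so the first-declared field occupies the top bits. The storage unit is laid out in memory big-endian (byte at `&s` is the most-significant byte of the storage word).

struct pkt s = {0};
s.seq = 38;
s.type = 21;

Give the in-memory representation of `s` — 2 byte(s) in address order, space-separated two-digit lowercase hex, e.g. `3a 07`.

seq (11b) val=38 bits=0x26 at bit 5: 0x04c0
type (5b) val=21 bits=0x15 at bit 0: 0x04d5
word = 0x04d5 → big-endian bytes:
  [0]=0x04  [1]=0xd5

04 d5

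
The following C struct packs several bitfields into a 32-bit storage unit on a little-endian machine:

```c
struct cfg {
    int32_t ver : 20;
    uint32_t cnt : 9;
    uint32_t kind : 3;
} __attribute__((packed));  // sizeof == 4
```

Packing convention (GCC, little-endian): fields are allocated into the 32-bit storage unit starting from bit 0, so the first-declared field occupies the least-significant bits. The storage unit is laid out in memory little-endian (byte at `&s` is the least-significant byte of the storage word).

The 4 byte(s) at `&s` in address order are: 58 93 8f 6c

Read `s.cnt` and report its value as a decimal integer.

200

[0]=0x58 [1]=0x93 [2]=0x8f [3]=0x6c (little-endian) → word 0x6c8f9358
ver [0+:20] = (word>>0) & 0xfffff = 1020760
cnt [20+:9] = (word>>20) & 0x1ff = 200  ←
kind [29+:3] = (word>>29) & 0x7 = 3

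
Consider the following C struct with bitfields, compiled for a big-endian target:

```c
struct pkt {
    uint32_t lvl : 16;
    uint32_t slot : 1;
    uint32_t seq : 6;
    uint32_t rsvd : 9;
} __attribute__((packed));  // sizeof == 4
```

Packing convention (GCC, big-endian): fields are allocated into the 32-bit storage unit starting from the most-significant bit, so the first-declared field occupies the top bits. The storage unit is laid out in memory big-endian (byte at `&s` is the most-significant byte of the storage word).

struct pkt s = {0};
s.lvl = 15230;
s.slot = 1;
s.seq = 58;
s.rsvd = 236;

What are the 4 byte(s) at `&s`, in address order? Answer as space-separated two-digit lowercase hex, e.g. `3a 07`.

[16+:16] lvl=15230 & 0xffff = 0x3b7e; word=0x3b7e0000
[15+:1] slot=1 & 0x1 = 0x1; word=0x3b7e8000
[9+:6] seq=58 & 0x3f = 0x3a; word=0x3b7ef400
[0+:9] rsvd=236 & 0x1ff = 0xec; word=0x3b7ef4ec
word = 0x3b7ef4ec → big-endian bytes:
  [0]=0x3b  [1]=0x7e  [2]=0xf4  [3]=0xec

3b 7e f4 ec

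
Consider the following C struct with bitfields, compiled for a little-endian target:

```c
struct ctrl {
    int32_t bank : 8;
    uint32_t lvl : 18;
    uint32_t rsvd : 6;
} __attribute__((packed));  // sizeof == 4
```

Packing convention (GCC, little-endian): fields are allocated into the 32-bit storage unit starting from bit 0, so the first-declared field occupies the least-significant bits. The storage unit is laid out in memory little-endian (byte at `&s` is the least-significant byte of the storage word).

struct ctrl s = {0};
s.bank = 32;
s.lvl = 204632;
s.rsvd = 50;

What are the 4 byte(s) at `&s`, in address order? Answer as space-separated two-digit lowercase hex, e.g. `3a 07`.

bank:8 = 32 → 0x20 << 0 → word 0x00000020
lvl:18 = 204632 → 0x31f58 << 8 → word 0x031f5820
rsvd:6 = 50 → 0x32 << 26 → word 0xcb1f5820
word = 0xcb1f5820 → little-endian bytes:
  [0]=0x20  [1]=0x58  [2]=0x1f  [3]=0xcb

20 58 1f cb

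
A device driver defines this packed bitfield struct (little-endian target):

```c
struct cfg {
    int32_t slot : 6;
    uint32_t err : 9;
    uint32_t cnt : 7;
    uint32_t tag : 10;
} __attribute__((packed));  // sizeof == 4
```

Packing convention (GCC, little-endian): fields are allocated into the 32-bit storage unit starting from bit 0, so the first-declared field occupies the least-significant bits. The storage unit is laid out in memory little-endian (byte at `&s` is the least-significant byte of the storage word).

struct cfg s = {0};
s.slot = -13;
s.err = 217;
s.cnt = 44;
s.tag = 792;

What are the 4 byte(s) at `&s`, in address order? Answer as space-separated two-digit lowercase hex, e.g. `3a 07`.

73 36 16 c6

slot (6b) val=-13 bits=0x33 at bit 0: 0x00000033
err (9b) val=217 bits=0xd9 at bit 6: 0x00003673
cnt (7b) val=44 bits=0x2c at bit 15: 0x00163673
tag (10b) val=792 bits=0x318 at bit 22: 0xc6163673
word = 0xc6163673 → little-endian bytes:
  [0]=0x73  [1]=0x36  [2]=0x16  [3]=0xc6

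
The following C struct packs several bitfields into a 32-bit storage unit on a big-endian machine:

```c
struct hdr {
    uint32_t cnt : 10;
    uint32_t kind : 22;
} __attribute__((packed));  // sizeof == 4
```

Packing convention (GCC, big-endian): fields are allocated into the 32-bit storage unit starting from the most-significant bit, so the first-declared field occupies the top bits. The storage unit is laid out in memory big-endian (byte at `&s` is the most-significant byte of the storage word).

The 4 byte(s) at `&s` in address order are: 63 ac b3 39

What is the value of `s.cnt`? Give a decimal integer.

398

[0]=0x63 [1]=0xac [2]=0xb3 [3]=0x39 (big-endian) → word 0x63acb339
cnt:10 @ bit 22 → (0x63acb339>>22)&0x3ff = 0x18e  ←
kind:22 @ bit 0 → (0x63acb339>>0)&0x3fffff = 0x2cb339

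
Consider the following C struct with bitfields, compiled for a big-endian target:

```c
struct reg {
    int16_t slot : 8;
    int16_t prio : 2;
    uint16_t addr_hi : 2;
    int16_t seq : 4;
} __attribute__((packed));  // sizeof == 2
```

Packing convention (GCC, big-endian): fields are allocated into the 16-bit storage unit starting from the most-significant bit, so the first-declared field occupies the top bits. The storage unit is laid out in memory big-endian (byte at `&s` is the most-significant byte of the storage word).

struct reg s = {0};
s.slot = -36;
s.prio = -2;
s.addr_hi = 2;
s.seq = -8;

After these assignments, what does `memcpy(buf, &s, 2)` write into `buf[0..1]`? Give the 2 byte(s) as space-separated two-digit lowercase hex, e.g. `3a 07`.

dc a8

slot (8b) val=-36 bits=0xdc at bit 8: 0xdc00
prio (2b) val=-2 bits=0x2 at bit 6: 0xdc80
addr_hi (2b) val=2 bits=0x2 at bit 4: 0xdca0
seq (4b) val=-8 bits=0x8 at bit 0: 0xdca8
word = 0xdca8 → big-endian bytes:
  [0]=0xdc  [1]=0xa8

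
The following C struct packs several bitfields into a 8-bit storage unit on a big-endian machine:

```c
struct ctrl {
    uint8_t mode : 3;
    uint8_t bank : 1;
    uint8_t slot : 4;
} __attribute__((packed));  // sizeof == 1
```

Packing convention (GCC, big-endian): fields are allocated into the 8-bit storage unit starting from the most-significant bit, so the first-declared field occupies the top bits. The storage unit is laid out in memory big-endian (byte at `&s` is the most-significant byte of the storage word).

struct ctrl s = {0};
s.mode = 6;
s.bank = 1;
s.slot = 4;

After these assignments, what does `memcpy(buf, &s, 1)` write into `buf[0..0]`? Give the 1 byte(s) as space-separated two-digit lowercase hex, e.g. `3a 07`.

d4

mode:3 = 6 → 0x6 << 5 → word 0xc0
bank:1 = 1 → 0x1 << 4 → word 0xd0
slot:4 = 4 → 0x4 << 0 → word 0xd4
word = 0xd4 → big-endian bytes:
  [0]=0xd4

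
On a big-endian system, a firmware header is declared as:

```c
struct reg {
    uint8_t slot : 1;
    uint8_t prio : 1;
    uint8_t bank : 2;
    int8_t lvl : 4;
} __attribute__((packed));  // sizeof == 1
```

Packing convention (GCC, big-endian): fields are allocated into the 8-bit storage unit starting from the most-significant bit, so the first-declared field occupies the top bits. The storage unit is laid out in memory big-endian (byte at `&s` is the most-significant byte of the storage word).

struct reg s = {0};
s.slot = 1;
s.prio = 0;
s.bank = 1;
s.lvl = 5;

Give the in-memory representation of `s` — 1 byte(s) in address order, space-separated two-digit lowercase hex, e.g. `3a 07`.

95

[7+:1] slot=1 & 0x1 = 0x1; word=0x80
[6+:1] prio=0 & 0x1 = 0x0; word=0x80
[4+:2] bank=1 & 0x3 = 0x1; word=0x90
[0+:4] lvl=5 & 0xf = 0x5; word=0x95
word = 0x95 → big-endian bytes:
  [0]=0x95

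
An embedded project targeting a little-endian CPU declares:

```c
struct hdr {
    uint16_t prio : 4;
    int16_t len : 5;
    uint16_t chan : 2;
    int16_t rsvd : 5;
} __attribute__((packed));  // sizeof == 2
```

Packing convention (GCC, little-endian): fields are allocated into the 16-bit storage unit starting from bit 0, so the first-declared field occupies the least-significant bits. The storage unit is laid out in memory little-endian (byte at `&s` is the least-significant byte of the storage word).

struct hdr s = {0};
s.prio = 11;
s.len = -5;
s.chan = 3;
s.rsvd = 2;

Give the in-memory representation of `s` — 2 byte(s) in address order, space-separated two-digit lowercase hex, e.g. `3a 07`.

bb 17

prio:4 = 11 → 0xb << 0 → word 0x000b
len:5 = -5 → 0x1b << 4 → word 0x01bb
chan:2 = 3 → 0x3 << 9 → word 0x07bb
rsvd:5 = 2 → 0x2 << 11 → word 0x17bb
word = 0x17bb → little-endian bytes:
  [0]=0xbb  [1]=0x17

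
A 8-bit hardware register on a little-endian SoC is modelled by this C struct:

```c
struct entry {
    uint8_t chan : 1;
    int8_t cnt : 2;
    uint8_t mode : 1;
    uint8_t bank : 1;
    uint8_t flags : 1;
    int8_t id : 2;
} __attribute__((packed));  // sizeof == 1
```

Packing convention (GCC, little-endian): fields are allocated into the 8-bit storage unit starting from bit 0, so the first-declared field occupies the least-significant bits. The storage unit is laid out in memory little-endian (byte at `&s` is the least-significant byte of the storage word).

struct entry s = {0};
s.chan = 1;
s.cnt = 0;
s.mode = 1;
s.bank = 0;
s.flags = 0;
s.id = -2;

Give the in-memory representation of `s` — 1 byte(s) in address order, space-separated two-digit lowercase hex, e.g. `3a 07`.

chan (1b) val=1 bits=0x1 at bit 0: 0x01
cnt (2b) val=0 bits=0x0 at bit 1: 0x01
mode (1b) val=1 bits=0x1 at bit 3: 0x09
bank (1b) val=0 bits=0x0 at bit 4: 0x09
flags (1b) val=0 bits=0x0 at bit 5: 0x09
id (2b) val=-2 bits=0x2 at bit 6: 0x89
word = 0x89 → little-endian bytes:
  [0]=0x89

89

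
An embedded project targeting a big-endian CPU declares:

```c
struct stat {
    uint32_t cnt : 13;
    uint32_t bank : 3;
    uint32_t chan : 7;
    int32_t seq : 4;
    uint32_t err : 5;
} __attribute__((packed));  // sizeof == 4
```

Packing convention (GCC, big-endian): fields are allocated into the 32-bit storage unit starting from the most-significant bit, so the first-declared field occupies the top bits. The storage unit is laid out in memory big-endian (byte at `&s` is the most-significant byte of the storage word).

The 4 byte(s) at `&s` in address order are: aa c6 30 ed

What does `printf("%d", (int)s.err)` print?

[0]=0xaa [1]=0xc6 [2]=0x30 [3]=0xed (big-endian) → word 0xaac630ed
cnt [19+:13] = (word>>19) & 0x1fff = 5464
bank [16+:3] = (word>>16) & 0x7 = 6
chan [9+:7] = (word>>9) & 0x7f = 24
seq [5+:4] = (word>>5) & 0xf = 7
err [0+:5] = (word>>0) & 0x1f = 13  ←

13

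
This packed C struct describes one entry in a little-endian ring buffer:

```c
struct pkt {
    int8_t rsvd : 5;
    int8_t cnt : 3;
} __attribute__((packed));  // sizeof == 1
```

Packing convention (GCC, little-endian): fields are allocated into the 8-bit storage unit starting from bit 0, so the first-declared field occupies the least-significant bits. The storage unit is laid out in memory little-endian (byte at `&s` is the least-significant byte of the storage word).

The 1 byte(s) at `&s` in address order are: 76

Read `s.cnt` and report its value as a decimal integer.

3

[0]=0x76 (little-endian) → word 0x76
rsvd [0+:5] = (word>>0) & 0x1f = 22
cnt [5+:3] = (word>>5) & 0x7 = 3  ←
cnt signed 3b, MSB=0: value = 3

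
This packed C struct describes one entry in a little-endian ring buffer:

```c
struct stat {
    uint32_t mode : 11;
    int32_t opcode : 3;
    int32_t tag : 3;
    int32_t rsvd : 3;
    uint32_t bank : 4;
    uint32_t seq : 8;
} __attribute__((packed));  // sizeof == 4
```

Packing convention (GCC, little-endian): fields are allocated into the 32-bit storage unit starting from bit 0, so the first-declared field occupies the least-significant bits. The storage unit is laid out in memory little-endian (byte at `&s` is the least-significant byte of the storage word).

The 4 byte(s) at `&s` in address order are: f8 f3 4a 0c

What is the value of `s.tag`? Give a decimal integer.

3

[0]=0xf8 [1]=0xf3 [2]=0x4a [3]=0x0c (little-endian) → word 0x0c4af3f8
mode:11 @ bit 0 → (0x0c4af3f8>>0)&0x7ff = 0x3f8
opcode:3 @ bit 11 → (0x0c4af3f8>>11)&0x7 = 0x6
tag:3 @ bit 14 → (0x0c4af3f8>>14)&0x7 = 0x3  ←
rsvd:3 @ bit 17 → (0x0c4af3f8>>17)&0x7 = 0x5
bank:4 @ bit 20 → (0x0c4af3f8>>20)&0xf = 0x4
seq:8 @ bit 24 → (0x0c4af3f8>>24)&0xff = 0xc
tag signed 3b, MSB=0: value = 3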